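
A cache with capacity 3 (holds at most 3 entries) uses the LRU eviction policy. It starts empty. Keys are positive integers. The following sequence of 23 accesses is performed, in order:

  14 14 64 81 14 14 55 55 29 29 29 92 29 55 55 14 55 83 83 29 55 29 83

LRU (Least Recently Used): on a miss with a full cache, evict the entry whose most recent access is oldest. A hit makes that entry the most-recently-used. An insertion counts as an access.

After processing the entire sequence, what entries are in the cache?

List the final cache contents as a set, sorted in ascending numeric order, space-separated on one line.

Answer: 29 55 83

Derivation:
LRU simulation (capacity=3):
  1. access 14: MISS. Cache (LRU->MRU): [14]
  2. access 14: HIT. Cache (LRU->MRU): [14]
  3. access 64: MISS. Cache (LRU->MRU): [14 64]
  4. access 81: MISS. Cache (LRU->MRU): [14 64 81]
  5. access 14: HIT. Cache (LRU->MRU): [64 81 14]
  6. access 14: HIT. Cache (LRU->MRU): [64 81 14]
  7. access 55: MISS, evict 64. Cache (LRU->MRU): [81 14 55]
  8. access 55: HIT. Cache (LRU->MRU): [81 14 55]
  9. access 29: MISS, evict 81. Cache (LRU->MRU): [14 55 29]
  10. access 29: HIT. Cache (LRU->MRU): [14 55 29]
  11. access 29: HIT. Cache (LRU->MRU): [14 55 29]
  12. access 92: MISS, evict 14. Cache (LRU->MRU): [55 29 92]
  13. access 29: HIT. Cache (LRU->MRU): [55 92 29]
  14. access 55: HIT. Cache (LRU->MRU): [92 29 55]
  15. access 55: HIT. Cache (LRU->MRU): [92 29 55]
  16. access 14: MISS, evict 92. Cache (LRU->MRU): [29 55 14]
  17. access 55: HIT. Cache (LRU->MRU): [29 14 55]
  18. access 83: MISS, evict 29. Cache (LRU->MRU): [14 55 83]
  19. access 83: HIT. Cache (LRU->MRU): [14 55 83]
  20. access 29: MISS, evict 14. Cache (LRU->MRU): [55 83 29]
  21. access 55: HIT. Cache (LRU->MRU): [83 29 55]
  22. access 29: HIT. Cache (LRU->MRU): [83 55 29]
  23. access 83: HIT. Cache (LRU->MRU): [55 29 83]
Total: 14 hits, 9 misses, 6 evictions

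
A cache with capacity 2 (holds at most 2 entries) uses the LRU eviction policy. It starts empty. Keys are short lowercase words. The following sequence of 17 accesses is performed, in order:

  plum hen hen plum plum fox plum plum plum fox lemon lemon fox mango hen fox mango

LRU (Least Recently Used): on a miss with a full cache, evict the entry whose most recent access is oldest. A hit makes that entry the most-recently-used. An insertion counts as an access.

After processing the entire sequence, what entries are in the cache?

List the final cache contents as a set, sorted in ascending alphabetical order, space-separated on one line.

Answer: fox mango

Derivation:
LRU simulation (capacity=2):
  1. access plum: MISS. Cache (LRU->MRU): [plum]
  2. access hen: MISS. Cache (LRU->MRU): [plum hen]
  3. access hen: HIT. Cache (LRU->MRU): [plum hen]
  4. access plum: HIT. Cache (LRU->MRU): [hen plum]
  5. access plum: HIT. Cache (LRU->MRU): [hen plum]
  6. access fox: MISS, evict hen. Cache (LRU->MRU): [plum fox]
  7. access plum: HIT. Cache (LRU->MRU): [fox plum]
  8. access plum: HIT. Cache (LRU->MRU): [fox plum]
  9. access plum: HIT. Cache (LRU->MRU): [fox plum]
  10. access fox: HIT. Cache (LRU->MRU): [plum fox]
  11. access lemon: MISS, evict plum. Cache (LRU->MRU): [fox lemon]
  12. access lemon: HIT. Cache (LRU->MRU): [fox lemon]
  13. access fox: HIT. Cache (LRU->MRU): [lemon fox]
  14. access mango: MISS, evict lemon. Cache (LRU->MRU): [fox mango]
  15. access hen: MISS, evict fox. Cache (LRU->MRU): [mango hen]
  16. access fox: MISS, evict mango. Cache (LRU->MRU): [hen fox]
  17. access mango: MISS, evict hen. Cache (LRU->MRU): [fox mango]
Total: 9 hits, 8 misses, 6 evictions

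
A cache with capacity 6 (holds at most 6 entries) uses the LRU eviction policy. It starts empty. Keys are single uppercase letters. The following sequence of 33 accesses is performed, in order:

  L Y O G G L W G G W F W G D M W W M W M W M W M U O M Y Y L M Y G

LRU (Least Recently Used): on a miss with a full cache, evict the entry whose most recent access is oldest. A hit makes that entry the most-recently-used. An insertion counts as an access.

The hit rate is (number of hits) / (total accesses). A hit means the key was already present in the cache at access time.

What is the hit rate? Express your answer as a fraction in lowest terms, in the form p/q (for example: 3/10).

Answer: 20/33

Derivation:
LRU simulation (capacity=6):
  1. access L: MISS. Cache (LRU->MRU): [L]
  2. access Y: MISS. Cache (LRU->MRU): [L Y]
  3. access O: MISS. Cache (LRU->MRU): [L Y O]
  4. access G: MISS. Cache (LRU->MRU): [L Y O G]
  5. access G: HIT. Cache (LRU->MRU): [L Y O G]
  6. access L: HIT. Cache (LRU->MRU): [Y O G L]
  7. access W: MISS. Cache (LRU->MRU): [Y O G L W]
  8. access G: HIT. Cache (LRU->MRU): [Y O L W G]
  9. access G: HIT. Cache (LRU->MRU): [Y O L W G]
  10. access W: HIT. Cache (LRU->MRU): [Y O L G W]
  11. access F: MISS. Cache (LRU->MRU): [Y O L G W F]
  12. access W: HIT. Cache (LRU->MRU): [Y O L G F W]
  13. access G: HIT. Cache (LRU->MRU): [Y O L F W G]
  14. access D: MISS, evict Y. Cache (LRU->MRU): [O L F W G D]
  15. access M: MISS, evict O. Cache (LRU->MRU): [L F W G D M]
  16. access W: HIT. Cache (LRU->MRU): [L F G D M W]
  17. access W: HIT. Cache (LRU->MRU): [L F G D M W]
  18. access M: HIT. Cache (LRU->MRU): [L F G D W M]
  19. access W: HIT. Cache (LRU->MRU): [L F G D M W]
  20. access M: HIT. Cache (LRU->MRU): [L F G D W M]
  21. access W: HIT. Cache (LRU->MRU): [L F G D M W]
  22. access M: HIT. Cache (LRU->MRU): [L F G D W M]
  23. access W: HIT. Cache (LRU->MRU): [L F G D M W]
  24. access M: HIT. Cache (LRU->MRU): [L F G D W M]
  25. access U: MISS, evict L. Cache (LRU->MRU): [F G D W M U]
  26. access O: MISS, evict F. Cache (LRU->MRU): [G D W M U O]
  27. access M: HIT. Cache (LRU->MRU): [G D W U O M]
  28. access Y: MISS, evict G. Cache (LRU->MRU): [D W U O M Y]
  29. access Y: HIT. Cache (LRU->MRU): [D W U O M Y]
  30. access L: MISS, evict D. Cache (LRU->MRU): [W U O M Y L]
  31. access M: HIT. Cache (LRU->MRU): [W U O Y L M]
  32. access Y: HIT. Cache (LRU->MRU): [W U O L M Y]
  33. access G: MISS, evict W. Cache (LRU->MRU): [U O L M Y G]
Total: 20 hits, 13 misses, 7 evictions

Hit rate = 20/33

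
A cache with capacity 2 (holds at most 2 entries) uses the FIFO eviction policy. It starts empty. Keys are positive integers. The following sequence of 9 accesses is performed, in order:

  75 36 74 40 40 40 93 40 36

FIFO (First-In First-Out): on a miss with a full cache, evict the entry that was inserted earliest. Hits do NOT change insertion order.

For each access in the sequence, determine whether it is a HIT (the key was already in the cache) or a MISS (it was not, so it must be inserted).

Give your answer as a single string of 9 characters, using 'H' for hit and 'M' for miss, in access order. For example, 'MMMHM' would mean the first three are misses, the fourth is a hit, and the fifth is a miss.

FIFO simulation (capacity=2):
  1. access 75: MISS. Cache (old->new): [75]
  2. access 36: MISS. Cache (old->new): [75 36]
  3. access 74: MISS, evict 75. Cache (old->new): [36 74]
  4. access 40: MISS, evict 36. Cache (old->new): [74 40]
  5. access 40: HIT. Cache (old->new): [74 40]
  6. access 40: HIT. Cache (old->new): [74 40]
  7. access 93: MISS, evict 74. Cache (old->new): [40 93]
  8. access 40: HIT. Cache (old->new): [40 93]
  9. access 36: MISS, evict 40. Cache (old->new): [93 36]
Total: 3 hits, 6 misses, 4 evictions

Answer: MMMMHHMHM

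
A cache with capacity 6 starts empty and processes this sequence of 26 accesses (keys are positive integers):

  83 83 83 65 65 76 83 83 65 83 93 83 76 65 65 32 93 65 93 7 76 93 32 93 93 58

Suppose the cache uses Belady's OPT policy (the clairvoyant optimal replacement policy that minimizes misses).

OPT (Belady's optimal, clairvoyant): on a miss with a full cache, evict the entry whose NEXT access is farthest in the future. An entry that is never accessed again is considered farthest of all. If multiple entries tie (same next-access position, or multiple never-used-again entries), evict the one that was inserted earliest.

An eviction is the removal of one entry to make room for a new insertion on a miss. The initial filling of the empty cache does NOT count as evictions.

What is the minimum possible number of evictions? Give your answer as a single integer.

Answer: 1

Derivation:
OPT (Belady) simulation (capacity=6):
  1. access 83: MISS. Cache: [83]
  2. access 83: HIT. Next use of 83: step 3. Cache: [83]
  3. access 83: HIT. Next use of 83: step 7. Cache: [83]
  4. access 65: MISS. Cache: [83 65]
  5. access 65: HIT. Next use of 65: step 9. Cache: [83 65]
  6. access 76: MISS. Cache: [83 65 76]
  7. access 83: HIT. Next use of 83: step 8. Cache: [83 65 76]
  8. access 83: HIT. Next use of 83: step 10. Cache: [83 65 76]
  9. access 65: HIT. Next use of 65: step 14. Cache: [83 65 76]
  10. access 83: HIT. Next use of 83: step 12. Cache: [83 65 76]
  11. access 93: MISS. Cache: [83 65 76 93]
  12. access 83: HIT. Next use of 83: never. Cache: [83 65 76 93]
  13. access 76: HIT. Next use of 76: step 21. Cache: [83 65 76 93]
  14. access 65: HIT. Next use of 65: step 15. Cache: [83 65 76 93]
  15. access 65: HIT. Next use of 65: step 18. Cache: [83 65 76 93]
  16. access 32: MISS. Cache: [83 65 76 93 32]
  17. access 93: HIT. Next use of 93: step 19. Cache: [83 65 76 93 32]
  18. access 65: HIT. Next use of 65: never. Cache: [83 65 76 93 32]
  19. access 93: HIT. Next use of 93: step 22. Cache: [83 65 76 93 32]
  20. access 7: MISS. Cache: [83 65 76 93 32 7]
  21. access 76: HIT. Next use of 76: never. Cache: [83 65 76 93 32 7]
  22. access 93: HIT. Next use of 93: step 24. Cache: [83 65 76 93 32 7]
  23. access 32: HIT. Next use of 32: never. Cache: [83 65 76 93 32 7]
  24. access 93: HIT. Next use of 93: step 25. Cache: [83 65 76 93 32 7]
  25. access 93: HIT. Next use of 93: never. Cache: [83 65 76 93 32 7]
  26. access 58: MISS, evict 83 (next use: never). Cache: [65 76 93 32 7 58]
Total: 19 hits, 7 misses, 1 evictions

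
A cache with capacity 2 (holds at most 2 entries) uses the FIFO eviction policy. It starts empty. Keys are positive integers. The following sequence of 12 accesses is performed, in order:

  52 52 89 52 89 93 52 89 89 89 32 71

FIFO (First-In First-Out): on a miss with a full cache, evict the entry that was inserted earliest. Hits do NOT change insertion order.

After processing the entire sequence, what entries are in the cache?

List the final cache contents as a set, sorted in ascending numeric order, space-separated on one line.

Answer: 32 71

Derivation:
FIFO simulation (capacity=2):
  1. access 52: MISS. Cache (old->new): [52]
  2. access 52: HIT. Cache (old->new): [52]
  3. access 89: MISS. Cache (old->new): [52 89]
  4. access 52: HIT. Cache (old->new): [52 89]
  5. access 89: HIT. Cache (old->new): [52 89]
  6. access 93: MISS, evict 52. Cache (old->new): [89 93]
  7. access 52: MISS, evict 89. Cache (old->new): [93 52]
  8. access 89: MISS, evict 93. Cache (old->new): [52 89]
  9. access 89: HIT. Cache (old->new): [52 89]
  10. access 89: HIT. Cache (old->new): [52 89]
  11. access 32: MISS, evict 52. Cache (old->new): [89 32]
  12. access 71: MISS, evict 89. Cache (old->new): [32 71]
Total: 5 hits, 7 misses, 5 evictions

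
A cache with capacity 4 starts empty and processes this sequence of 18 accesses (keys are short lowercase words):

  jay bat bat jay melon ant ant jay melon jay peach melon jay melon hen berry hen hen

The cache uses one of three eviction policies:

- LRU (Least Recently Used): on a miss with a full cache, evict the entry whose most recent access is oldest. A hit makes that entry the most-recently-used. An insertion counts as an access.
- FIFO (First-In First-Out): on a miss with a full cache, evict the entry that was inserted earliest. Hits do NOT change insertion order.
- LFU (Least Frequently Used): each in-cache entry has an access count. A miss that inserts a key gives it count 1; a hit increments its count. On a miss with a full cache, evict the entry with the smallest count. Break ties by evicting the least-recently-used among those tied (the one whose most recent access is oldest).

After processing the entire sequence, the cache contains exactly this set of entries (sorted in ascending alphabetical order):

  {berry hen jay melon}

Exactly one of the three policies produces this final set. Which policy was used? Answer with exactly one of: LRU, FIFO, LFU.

Simulating under each policy and comparing final sets:
  LRU: final set = {berry hen jay melon} -> MATCHES target
  FIFO: final set = {berry hen jay peach} -> differs
  LFU: final set = {ant hen jay melon} -> differs
Only LRU produces the target set.

Answer: LRU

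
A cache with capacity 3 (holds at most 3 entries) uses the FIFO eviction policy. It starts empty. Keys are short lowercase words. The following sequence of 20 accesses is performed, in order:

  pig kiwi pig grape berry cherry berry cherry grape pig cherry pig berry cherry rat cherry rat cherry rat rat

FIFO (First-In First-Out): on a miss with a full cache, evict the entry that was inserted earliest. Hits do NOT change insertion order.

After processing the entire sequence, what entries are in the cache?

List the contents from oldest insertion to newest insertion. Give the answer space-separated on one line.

Answer: cherry pig rat

Derivation:
FIFO simulation (capacity=3):
  1. access pig: MISS. Cache (old->new): [pig]
  2. access kiwi: MISS. Cache (old->new): [pig kiwi]
  3. access pig: HIT. Cache (old->new): [pig kiwi]
  4. access grape: MISS. Cache (old->new): [pig kiwi grape]
  5. access berry: MISS, evict pig. Cache (old->new): [kiwi grape berry]
  6. access cherry: MISS, evict kiwi. Cache (old->new): [grape berry cherry]
  7. access berry: HIT. Cache (old->new): [grape berry cherry]
  8. access cherry: HIT. Cache (old->new): [grape berry cherry]
  9. access grape: HIT. Cache (old->new): [grape berry cherry]
  10. access pig: MISS, evict grape. Cache (old->new): [berry cherry pig]
  11. access cherry: HIT. Cache (old->new): [berry cherry pig]
  12. access pig: HIT. Cache (old->new): [berry cherry pig]
  13. access berry: HIT. Cache (old->new): [berry cherry pig]
  14. access cherry: HIT. Cache (old->new): [berry cherry pig]
  15. access rat: MISS, evict berry. Cache (old->new): [cherry pig rat]
  16. access cherry: HIT. Cache (old->new): [cherry pig rat]
  17. access rat: HIT. Cache (old->new): [cherry pig rat]
  18. access cherry: HIT. Cache (old->new): [cherry pig rat]
  19. access rat: HIT. Cache (old->new): [cherry pig rat]
  20. access rat: HIT. Cache (old->new): [cherry pig rat]
Total: 13 hits, 7 misses, 4 evictions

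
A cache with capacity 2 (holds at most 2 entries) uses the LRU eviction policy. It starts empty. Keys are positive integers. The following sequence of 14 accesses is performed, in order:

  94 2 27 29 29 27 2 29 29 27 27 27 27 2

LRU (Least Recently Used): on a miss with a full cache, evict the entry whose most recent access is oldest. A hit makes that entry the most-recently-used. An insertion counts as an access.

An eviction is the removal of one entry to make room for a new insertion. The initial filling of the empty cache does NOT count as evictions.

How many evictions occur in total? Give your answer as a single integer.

Answer: 6

Derivation:
LRU simulation (capacity=2):
  1. access 94: MISS. Cache (LRU->MRU): [94]
  2. access 2: MISS. Cache (LRU->MRU): [94 2]
  3. access 27: MISS, evict 94. Cache (LRU->MRU): [2 27]
  4. access 29: MISS, evict 2. Cache (LRU->MRU): [27 29]
  5. access 29: HIT. Cache (LRU->MRU): [27 29]
  6. access 27: HIT. Cache (LRU->MRU): [29 27]
  7. access 2: MISS, evict 29. Cache (LRU->MRU): [27 2]
  8. access 29: MISS, evict 27. Cache (LRU->MRU): [2 29]
  9. access 29: HIT. Cache (LRU->MRU): [2 29]
  10. access 27: MISS, evict 2. Cache (LRU->MRU): [29 27]
  11. access 27: HIT. Cache (LRU->MRU): [29 27]
  12. access 27: HIT. Cache (LRU->MRU): [29 27]
  13. access 27: HIT. Cache (LRU->MRU): [29 27]
  14. access 2: MISS, evict 29. Cache (LRU->MRU): [27 2]
Total: 6 hits, 8 misses, 6 evictions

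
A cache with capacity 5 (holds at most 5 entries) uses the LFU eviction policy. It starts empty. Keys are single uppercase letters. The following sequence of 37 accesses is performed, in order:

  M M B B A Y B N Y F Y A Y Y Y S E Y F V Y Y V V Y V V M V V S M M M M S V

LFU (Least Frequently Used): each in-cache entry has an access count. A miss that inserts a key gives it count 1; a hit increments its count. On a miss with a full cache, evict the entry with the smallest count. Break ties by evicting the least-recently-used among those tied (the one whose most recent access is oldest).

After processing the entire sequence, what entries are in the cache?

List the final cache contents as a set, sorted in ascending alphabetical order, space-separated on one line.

LFU simulation (capacity=5):
  1. access M: MISS. Cache: [M(c=1)]
  2. access M: HIT, count now 2. Cache: [M(c=2)]
  3. access B: MISS. Cache: [B(c=1) M(c=2)]
  4. access B: HIT, count now 2. Cache: [M(c=2) B(c=2)]
  5. access A: MISS. Cache: [A(c=1) M(c=2) B(c=2)]
  6. access Y: MISS. Cache: [A(c=1) Y(c=1) M(c=2) B(c=2)]
  7. access B: HIT, count now 3. Cache: [A(c=1) Y(c=1) M(c=2) B(c=3)]
  8. access N: MISS. Cache: [A(c=1) Y(c=1) N(c=1) M(c=2) B(c=3)]
  9. access Y: HIT, count now 2. Cache: [A(c=1) N(c=1) M(c=2) Y(c=2) B(c=3)]
  10. access F: MISS, evict A(c=1). Cache: [N(c=1) F(c=1) M(c=2) Y(c=2) B(c=3)]
  11. access Y: HIT, count now 3. Cache: [N(c=1) F(c=1) M(c=2) B(c=3) Y(c=3)]
  12. access A: MISS, evict N(c=1). Cache: [F(c=1) A(c=1) M(c=2) B(c=3) Y(c=3)]
  13. access Y: HIT, count now 4. Cache: [F(c=1) A(c=1) M(c=2) B(c=3) Y(c=4)]
  14. access Y: HIT, count now 5. Cache: [F(c=1) A(c=1) M(c=2) B(c=3) Y(c=5)]
  15. access Y: HIT, count now 6. Cache: [F(c=1) A(c=1) M(c=2) B(c=3) Y(c=6)]
  16. access S: MISS, evict F(c=1). Cache: [A(c=1) S(c=1) M(c=2) B(c=3) Y(c=6)]
  17. access E: MISS, evict A(c=1). Cache: [S(c=1) E(c=1) M(c=2) B(c=3) Y(c=6)]
  18. access Y: HIT, count now 7. Cache: [S(c=1) E(c=1) M(c=2) B(c=3) Y(c=7)]
  19. access F: MISS, evict S(c=1). Cache: [E(c=1) F(c=1) M(c=2) B(c=3) Y(c=7)]
  20. access V: MISS, evict E(c=1). Cache: [F(c=1) V(c=1) M(c=2) B(c=3) Y(c=7)]
  21. access Y: HIT, count now 8. Cache: [F(c=1) V(c=1) M(c=2) B(c=3) Y(c=8)]
  22. access Y: HIT, count now 9. Cache: [F(c=1) V(c=1) M(c=2) B(c=3) Y(c=9)]
  23. access V: HIT, count now 2. Cache: [F(c=1) M(c=2) V(c=2) B(c=3) Y(c=9)]
  24. access V: HIT, count now 3. Cache: [F(c=1) M(c=2) B(c=3) V(c=3) Y(c=9)]
  25. access Y: HIT, count now 10. Cache: [F(c=1) M(c=2) B(c=3) V(c=3) Y(c=10)]
  26. access V: HIT, count now 4. Cache: [F(c=1) M(c=2) B(c=3) V(c=4) Y(c=10)]
  27. access V: HIT, count now 5. Cache: [F(c=1) M(c=2) B(c=3) V(c=5) Y(c=10)]
  28. access M: HIT, count now 3. Cache: [F(c=1) B(c=3) M(c=3) V(c=5) Y(c=10)]
  29. access V: HIT, count now 6. Cache: [F(c=1) B(c=3) M(c=3) V(c=6) Y(c=10)]
  30. access V: HIT, count now 7. Cache: [F(c=1) B(c=3) M(c=3) V(c=7) Y(c=10)]
  31. access S: MISS, evict F(c=1). Cache: [S(c=1) B(c=3) M(c=3) V(c=7) Y(c=10)]
  32. access M: HIT, count now 4. Cache: [S(c=1) B(c=3) M(c=4) V(c=7) Y(c=10)]
  33. access M: HIT, count now 5. Cache: [S(c=1) B(c=3) M(c=5) V(c=7) Y(c=10)]
  34. access M: HIT, count now 6. Cache: [S(c=1) B(c=3) M(c=6) V(c=7) Y(c=10)]
  35. access M: HIT, count now 7. Cache: [S(c=1) B(c=3) V(c=7) M(c=7) Y(c=10)]
  36. access S: HIT, count now 2. Cache: [S(c=2) B(c=3) V(c=7) M(c=7) Y(c=10)]
  37. access V: HIT, count now 8. Cache: [S(c=2) B(c=3) M(c=7) V(c=8) Y(c=10)]
Total: 25 hits, 12 misses, 7 evictions

Answer: B M S V Y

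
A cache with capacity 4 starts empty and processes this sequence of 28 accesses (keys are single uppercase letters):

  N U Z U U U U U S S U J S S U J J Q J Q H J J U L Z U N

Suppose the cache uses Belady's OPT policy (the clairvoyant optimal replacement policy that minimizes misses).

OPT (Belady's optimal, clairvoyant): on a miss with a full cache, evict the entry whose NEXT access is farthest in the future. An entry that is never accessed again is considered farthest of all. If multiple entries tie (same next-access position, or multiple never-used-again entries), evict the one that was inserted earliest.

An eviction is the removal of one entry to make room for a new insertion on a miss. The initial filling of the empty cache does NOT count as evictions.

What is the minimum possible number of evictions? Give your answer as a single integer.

Answer: 5

Derivation:
OPT (Belady) simulation (capacity=4):
  1. access N: MISS. Cache: [N]
  2. access U: MISS. Cache: [N U]
  3. access Z: MISS. Cache: [N U Z]
  4. access U: HIT. Next use of U: step 5. Cache: [N U Z]
  5. access U: HIT. Next use of U: step 6. Cache: [N U Z]
  6. access U: HIT. Next use of U: step 7. Cache: [N U Z]
  7. access U: HIT. Next use of U: step 8. Cache: [N U Z]
  8. access U: HIT. Next use of U: step 11. Cache: [N U Z]
  9. access S: MISS. Cache: [N U Z S]
  10. access S: HIT. Next use of S: step 13. Cache: [N U Z S]
  11. access U: HIT. Next use of U: step 15. Cache: [N U Z S]
  12. access J: MISS, evict N (next use: step 28). Cache: [U Z S J]
  13. access S: HIT. Next use of S: step 14. Cache: [U Z S J]
  14. access S: HIT. Next use of S: never. Cache: [U Z S J]
  15. access U: HIT. Next use of U: step 24. Cache: [U Z S J]
  16. access J: HIT. Next use of J: step 17. Cache: [U Z S J]
  17. access J: HIT. Next use of J: step 19. Cache: [U Z S J]
  18. access Q: MISS, evict S (next use: never). Cache: [U Z J Q]
  19. access J: HIT. Next use of J: step 22. Cache: [U Z J Q]
  20. access Q: HIT. Next use of Q: never. Cache: [U Z J Q]
  21. access H: MISS, evict Q (next use: never). Cache: [U Z J H]
  22. access J: HIT. Next use of J: step 23. Cache: [U Z J H]
  23. access J: HIT. Next use of J: never. Cache: [U Z J H]
  24. access U: HIT. Next use of U: step 27. Cache: [U Z J H]
  25. access L: MISS, evict J (next use: never). Cache: [U Z H L]
  26. access Z: HIT. Next use of Z: never. Cache: [U Z H L]
  27. access U: HIT. Next use of U: never. Cache: [U Z H L]
  28. access N: MISS, evict U (next use: never). Cache: [Z H L N]
Total: 19 hits, 9 misses, 5 evictions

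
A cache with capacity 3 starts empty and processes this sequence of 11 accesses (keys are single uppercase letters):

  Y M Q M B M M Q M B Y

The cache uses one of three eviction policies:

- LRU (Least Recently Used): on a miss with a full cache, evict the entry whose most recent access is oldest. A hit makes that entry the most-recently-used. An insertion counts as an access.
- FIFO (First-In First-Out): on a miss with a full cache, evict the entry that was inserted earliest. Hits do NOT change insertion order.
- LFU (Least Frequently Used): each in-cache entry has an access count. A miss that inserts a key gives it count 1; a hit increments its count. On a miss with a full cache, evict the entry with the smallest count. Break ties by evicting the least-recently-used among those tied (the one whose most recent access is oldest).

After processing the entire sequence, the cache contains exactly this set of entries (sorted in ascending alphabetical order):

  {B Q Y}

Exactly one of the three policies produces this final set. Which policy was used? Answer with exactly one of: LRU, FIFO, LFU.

Simulating under each policy and comparing final sets:
  LRU: final set = {B M Y} -> differs
  FIFO: final set = {B Q Y} -> MATCHES target
  LFU: final set = {B M Y} -> differs
Only FIFO produces the target set.

Answer: FIFO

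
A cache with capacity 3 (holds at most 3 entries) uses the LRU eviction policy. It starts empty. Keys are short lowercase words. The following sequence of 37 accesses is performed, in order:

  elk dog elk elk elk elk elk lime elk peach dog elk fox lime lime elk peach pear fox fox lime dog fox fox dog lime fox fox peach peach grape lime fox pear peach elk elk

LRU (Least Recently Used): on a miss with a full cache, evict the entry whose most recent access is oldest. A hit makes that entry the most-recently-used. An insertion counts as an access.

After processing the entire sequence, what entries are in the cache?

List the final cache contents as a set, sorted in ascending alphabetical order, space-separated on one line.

LRU simulation (capacity=3):
  1. access elk: MISS. Cache (LRU->MRU): [elk]
  2. access dog: MISS. Cache (LRU->MRU): [elk dog]
  3. access elk: HIT. Cache (LRU->MRU): [dog elk]
  4. access elk: HIT. Cache (LRU->MRU): [dog elk]
  5. access elk: HIT. Cache (LRU->MRU): [dog elk]
  6. access elk: HIT. Cache (LRU->MRU): [dog elk]
  7. access elk: HIT. Cache (LRU->MRU): [dog elk]
  8. access lime: MISS. Cache (LRU->MRU): [dog elk lime]
  9. access elk: HIT. Cache (LRU->MRU): [dog lime elk]
  10. access peach: MISS, evict dog. Cache (LRU->MRU): [lime elk peach]
  11. access dog: MISS, evict lime. Cache (LRU->MRU): [elk peach dog]
  12. access elk: HIT. Cache (LRU->MRU): [peach dog elk]
  13. access fox: MISS, evict peach. Cache (LRU->MRU): [dog elk fox]
  14. access lime: MISS, evict dog. Cache (LRU->MRU): [elk fox lime]
  15. access lime: HIT. Cache (LRU->MRU): [elk fox lime]
  16. access elk: HIT. Cache (LRU->MRU): [fox lime elk]
  17. access peach: MISS, evict fox. Cache (LRU->MRU): [lime elk peach]
  18. access pear: MISS, evict lime. Cache (LRU->MRU): [elk peach pear]
  19. access fox: MISS, evict elk. Cache (LRU->MRU): [peach pear fox]
  20. access fox: HIT. Cache (LRU->MRU): [peach pear fox]
  21. access lime: MISS, evict peach. Cache (LRU->MRU): [pear fox lime]
  22. access dog: MISS, evict pear. Cache (LRU->MRU): [fox lime dog]
  23. access fox: HIT. Cache (LRU->MRU): [lime dog fox]
  24. access fox: HIT. Cache (LRU->MRU): [lime dog fox]
  25. access dog: HIT. Cache (LRU->MRU): [lime fox dog]
  26. access lime: HIT. Cache (LRU->MRU): [fox dog lime]
  27. access fox: HIT. Cache (LRU->MRU): [dog lime fox]
  28. access fox: HIT. Cache (LRU->MRU): [dog lime fox]
  29. access peach: MISS, evict dog. Cache (LRU->MRU): [lime fox peach]
  30. access peach: HIT. Cache (LRU->MRU): [lime fox peach]
  31. access grape: MISS, evict lime. Cache (LRU->MRU): [fox peach grape]
  32. access lime: MISS, evict fox. Cache (LRU->MRU): [peach grape lime]
  33. access fox: MISS, evict peach. Cache (LRU->MRU): [grape lime fox]
  34. access pear: MISS, evict grape. Cache (LRU->MRU): [lime fox pear]
  35. access peach: MISS, evict lime. Cache (LRU->MRU): [fox pear peach]
  36. access elk: MISS, evict fox. Cache (LRU->MRU): [pear peach elk]
  37. access elk: HIT. Cache (LRU->MRU): [pear peach elk]
Total: 18 hits, 19 misses, 16 evictions

Answer: elk peach pear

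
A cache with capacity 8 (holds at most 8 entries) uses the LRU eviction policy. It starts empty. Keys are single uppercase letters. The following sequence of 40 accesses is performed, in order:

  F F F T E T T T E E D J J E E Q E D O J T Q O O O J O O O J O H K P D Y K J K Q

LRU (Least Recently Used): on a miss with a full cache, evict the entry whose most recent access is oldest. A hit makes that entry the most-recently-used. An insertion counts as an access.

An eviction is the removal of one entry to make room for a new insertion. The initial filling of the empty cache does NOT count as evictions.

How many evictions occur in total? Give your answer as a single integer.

LRU simulation (capacity=8):
  1. access F: MISS. Cache (LRU->MRU): [F]
  2. access F: HIT. Cache (LRU->MRU): [F]
  3. access F: HIT. Cache (LRU->MRU): [F]
  4. access T: MISS. Cache (LRU->MRU): [F T]
  5. access E: MISS. Cache (LRU->MRU): [F T E]
  6. access T: HIT. Cache (LRU->MRU): [F E T]
  7. access T: HIT. Cache (LRU->MRU): [F E T]
  8. access T: HIT. Cache (LRU->MRU): [F E T]
  9. access E: HIT. Cache (LRU->MRU): [F T E]
  10. access E: HIT. Cache (LRU->MRU): [F T E]
  11. access D: MISS. Cache (LRU->MRU): [F T E D]
  12. access J: MISS. Cache (LRU->MRU): [F T E D J]
  13. access J: HIT. Cache (LRU->MRU): [F T E D J]
  14. access E: HIT. Cache (LRU->MRU): [F T D J E]
  15. access E: HIT. Cache (LRU->MRU): [F T D J E]
  16. access Q: MISS. Cache (LRU->MRU): [F T D J E Q]
  17. access E: HIT. Cache (LRU->MRU): [F T D J Q E]
  18. access D: HIT. Cache (LRU->MRU): [F T J Q E D]
  19. access O: MISS. Cache (LRU->MRU): [F T J Q E D O]
  20. access J: HIT. Cache (LRU->MRU): [F T Q E D O J]
  21. access T: HIT. Cache (LRU->MRU): [F Q E D O J T]
  22. access Q: HIT. Cache (LRU->MRU): [F E D O J T Q]
  23. access O: HIT. Cache (LRU->MRU): [F E D J T Q O]
  24. access O: HIT. Cache (LRU->MRU): [F E D J T Q O]
  25. access O: HIT. Cache (LRU->MRU): [F E D J T Q O]
  26. access J: HIT. Cache (LRU->MRU): [F E D T Q O J]
  27. access O: HIT. Cache (LRU->MRU): [F E D T Q J O]
  28. access O: HIT. Cache (LRU->MRU): [F E D T Q J O]
  29. access O: HIT. Cache (LRU->MRU): [F E D T Q J O]
  30. access J: HIT. Cache (LRU->MRU): [F E D T Q O J]
  31. access O: HIT. Cache (LRU->MRU): [F E D T Q J O]
  32. access H: MISS. Cache (LRU->MRU): [F E D T Q J O H]
  33. access K: MISS, evict F. Cache (LRU->MRU): [E D T Q J O H K]
  34. access P: MISS, evict E. Cache (LRU->MRU): [D T Q J O H K P]
  35. access D: HIT. Cache (LRU->MRU): [T Q J O H K P D]
  36. access Y: MISS, evict T. Cache (LRU->MRU): [Q J O H K P D Y]
  37. access K: HIT. Cache (LRU->MRU): [Q J O H P D Y K]
  38. access J: HIT. Cache (LRU->MRU): [Q O H P D Y K J]
  39. access K: HIT. Cache (LRU->MRU): [Q O H P D Y J K]
  40. access Q: HIT. Cache (LRU->MRU): [O H P D Y J K Q]
Total: 29 hits, 11 misses, 3 evictions

Answer: 3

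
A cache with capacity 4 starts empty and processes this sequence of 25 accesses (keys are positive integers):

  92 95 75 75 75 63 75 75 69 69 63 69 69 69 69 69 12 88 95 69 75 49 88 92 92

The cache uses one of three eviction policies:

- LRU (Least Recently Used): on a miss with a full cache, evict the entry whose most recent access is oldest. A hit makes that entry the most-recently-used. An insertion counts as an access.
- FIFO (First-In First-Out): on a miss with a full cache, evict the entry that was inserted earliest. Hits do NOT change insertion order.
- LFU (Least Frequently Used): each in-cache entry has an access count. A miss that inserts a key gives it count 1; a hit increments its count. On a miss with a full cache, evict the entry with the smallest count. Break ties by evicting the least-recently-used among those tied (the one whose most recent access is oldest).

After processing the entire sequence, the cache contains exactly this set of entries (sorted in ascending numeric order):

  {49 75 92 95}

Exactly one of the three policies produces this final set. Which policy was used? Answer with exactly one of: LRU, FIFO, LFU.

Simulating under each policy and comparing final sets:
  LRU: final set = {49 75 88 92} -> differs
  FIFO: final set = {49 75 92 95} -> MATCHES target
  LFU: final set = {63 69 75 92} -> differs
Only FIFO produces the target set.

Answer: FIFO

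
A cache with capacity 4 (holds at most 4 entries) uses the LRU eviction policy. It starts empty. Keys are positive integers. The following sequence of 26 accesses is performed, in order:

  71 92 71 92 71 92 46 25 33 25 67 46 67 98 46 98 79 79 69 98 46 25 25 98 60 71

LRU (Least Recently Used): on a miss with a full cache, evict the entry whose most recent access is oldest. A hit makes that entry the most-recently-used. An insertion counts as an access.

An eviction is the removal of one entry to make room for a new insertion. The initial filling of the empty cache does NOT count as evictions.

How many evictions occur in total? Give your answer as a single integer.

LRU simulation (capacity=4):
  1. access 71: MISS. Cache (LRU->MRU): [71]
  2. access 92: MISS. Cache (LRU->MRU): [71 92]
  3. access 71: HIT. Cache (LRU->MRU): [92 71]
  4. access 92: HIT. Cache (LRU->MRU): [71 92]
  5. access 71: HIT. Cache (LRU->MRU): [92 71]
  6. access 92: HIT. Cache (LRU->MRU): [71 92]
  7. access 46: MISS. Cache (LRU->MRU): [71 92 46]
  8. access 25: MISS. Cache (LRU->MRU): [71 92 46 25]
  9. access 33: MISS, evict 71. Cache (LRU->MRU): [92 46 25 33]
  10. access 25: HIT. Cache (LRU->MRU): [92 46 33 25]
  11. access 67: MISS, evict 92. Cache (LRU->MRU): [46 33 25 67]
  12. access 46: HIT. Cache (LRU->MRU): [33 25 67 46]
  13. access 67: HIT. Cache (LRU->MRU): [33 25 46 67]
  14. access 98: MISS, evict 33. Cache (LRU->MRU): [25 46 67 98]
  15. access 46: HIT. Cache (LRU->MRU): [25 67 98 46]
  16. access 98: HIT. Cache (LRU->MRU): [25 67 46 98]
  17. access 79: MISS, evict 25. Cache (LRU->MRU): [67 46 98 79]
  18. access 79: HIT. Cache (LRU->MRU): [67 46 98 79]
  19. access 69: MISS, evict 67. Cache (LRU->MRU): [46 98 79 69]
  20. access 98: HIT. Cache (LRU->MRU): [46 79 69 98]
  21. access 46: HIT. Cache (LRU->MRU): [79 69 98 46]
  22. access 25: MISS, evict 79. Cache (LRU->MRU): [69 98 46 25]
  23. access 25: HIT. Cache (LRU->MRU): [69 98 46 25]
  24. access 98: HIT. Cache (LRU->MRU): [69 46 25 98]
  25. access 60: MISS, evict 69. Cache (LRU->MRU): [46 25 98 60]
  26. access 71: MISS, evict 46. Cache (LRU->MRU): [25 98 60 71]
Total: 14 hits, 12 misses, 8 evictions

Answer: 8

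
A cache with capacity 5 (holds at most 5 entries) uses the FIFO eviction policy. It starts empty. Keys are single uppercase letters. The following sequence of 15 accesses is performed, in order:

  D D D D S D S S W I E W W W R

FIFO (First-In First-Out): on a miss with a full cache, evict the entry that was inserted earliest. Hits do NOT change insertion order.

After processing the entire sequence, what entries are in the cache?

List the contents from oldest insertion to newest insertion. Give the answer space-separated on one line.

Answer: S W I E R

Derivation:
FIFO simulation (capacity=5):
  1. access D: MISS. Cache (old->new): [D]
  2. access D: HIT. Cache (old->new): [D]
  3. access D: HIT. Cache (old->new): [D]
  4. access D: HIT. Cache (old->new): [D]
  5. access S: MISS. Cache (old->new): [D S]
  6. access D: HIT. Cache (old->new): [D S]
  7. access S: HIT. Cache (old->new): [D S]
  8. access S: HIT. Cache (old->new): [D S]
  9. access W: MISS. Cache (old->new): [D S W]
  10. access I: MISS. Cache (old->new): [D S W I]
  11. access E: MISS. Cache (old->new): [D S W I E]
  12. access W: HIT. Cache (old->new): [D S W I E]
  13. access W: HIT. Cache (old->new): [D S W I E]
  14. access W: HIT. Cache (old->new): [D S W I E]
  15. access R: MISS, evict D. Cache (old->new): [S W I E R]
Total: 9 hits, 6 misses, 1 evictions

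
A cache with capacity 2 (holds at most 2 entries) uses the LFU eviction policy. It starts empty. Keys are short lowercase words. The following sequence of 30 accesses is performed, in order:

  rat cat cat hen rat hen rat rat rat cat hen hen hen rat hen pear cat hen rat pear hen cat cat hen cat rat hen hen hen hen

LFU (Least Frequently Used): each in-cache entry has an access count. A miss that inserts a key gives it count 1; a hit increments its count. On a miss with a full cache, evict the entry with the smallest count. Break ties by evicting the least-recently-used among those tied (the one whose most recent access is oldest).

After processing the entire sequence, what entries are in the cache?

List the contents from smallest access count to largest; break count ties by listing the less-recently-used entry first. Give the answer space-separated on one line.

LFU simulation (capacity=2):
  1. access rat: MISS. Cache: [rat(c=1)]
  2. access cat: MISS. Cache: [rat(c=1) cat(c=1)]
  3. access cat: HIT, count now 2. Cache: [rat(c=1) cat(c=2)]
  4. access hen: MISS, evict rat(c=1). Cache: [hen(c=1) cat(c=2)]
  5. access rat: MISS, evict hen(c=1). Cache: [rat(c=1) cat(c=2)]
  6. access hen: MISS, evict rat(c=1). Cache: [hen(c=1) cat(c=2)]
  7. access rat: MISS, evict hen(c=1). Cache: [rat(c=1) cat(c=2)]
  8. access rat: HIT, count now 2. Cache: [cat(c=2) rat(c=2)]
  9. access rat: HIT, count now 3. Cache: [cat(c=2) rat(c=3)]
  10. access cat: HIT, count now 3. Cache: [rat(c=3) cat(c=3)]
  11. access hen: MISS, evict rat(c=3). Cache: [hen(c=1) cat(c=3)]
  12. access hen: HIT, count now 2. Cache: [hen(c=2) cat(c=3)]
  13. access hen: HIT, count now 3. Cache: [cat(c=3) hen(c=3)]
  14. access rat: MISS, evict cat(c=3). Cache: [rat(c=1) hen(c=3)]
  15. access hen: HIT, count now 4. Cache: [rat(c=1) hen(c=4)]
  16. access pear: MISS, evict rat(c=1). Cache: [pear(c=1) hen(c=4)]
  17. access cat: MISS, evict pear(c=1). Cache: [cat(c=1) hen(c=4)]
  18. access hen: HIT, count now 5. Cache: [cat(c=1) hen(c=5)]
  19. access rat: MISS, evict cat(c=1). Cache: [rat(c=1) hen(c=5)]
  20. access pear: MISS, evict rat(c=1). Cache: [pear(c=1) hen(c=5)]
  21. access hen: HIT, count now 6. Cache: [pear(c=1) hen(c=6)]
  22. access cat: MISS, evict pear(c=1). Cache: [cat(c=1) hen(c=6)]
  23. access cat: HIT, count now 2. Cache: [cat(c=2) hen(c=6)]
  24. access hen: HIT, count now 7. Cache: [cat(c=2) hen(c=7)]
  25. access cat: HIT, count now 3. Cache: [cat(c=3) hen(c=7)]
  26. access rat: MISS, evict cat(c=3). Cache: [rat(c=1) hen(c=7)]
  27. access hen: HIT, count now 8. Cache: [rat(c=1) hen(c=8)]
  28. access hen: HIT, count now 9. Cache: [rat(c=1) hen(c=9)]
  29. access hen: HIT, count now 10. Cache: [rat(c=1) hen(c=10)]
  30. access hen: HIT, count now 11. Cache: [rat(c=1) hen(c=11)]
Total: 16 hits, 14 misses, 12 evictions

Answer: rat hen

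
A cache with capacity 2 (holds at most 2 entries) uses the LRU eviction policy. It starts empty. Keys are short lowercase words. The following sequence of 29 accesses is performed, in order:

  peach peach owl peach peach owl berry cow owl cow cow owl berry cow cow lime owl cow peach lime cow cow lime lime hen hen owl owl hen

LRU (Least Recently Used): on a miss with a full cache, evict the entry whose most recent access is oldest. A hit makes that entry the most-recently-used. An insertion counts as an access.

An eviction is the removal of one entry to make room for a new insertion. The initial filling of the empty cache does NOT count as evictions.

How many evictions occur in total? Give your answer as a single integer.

LRU simulation (capacity=2):
  1. access peach: MISS. Cache (LRU->MRU): [peach]
  2. access peach: HIT. Cache (LRU->MRU): [peach]
  3. access owl: MISS. Cache (LRU->MRU): [peach owl]
  4. access peach: HIT. Cache (LRU->MRU): [owl peach]
  5. access peach: HIT. Cache (LRU->MRU): [owl peach]
  6. access owl: HIT. Cache (LRU->MRU): [peach owl]
  7. access berry: MISS, evict peach. Cache (LRU->MRU): [owl berry]
  8. access cow: MISS, evict owl. Cache (LRU->MRU): [berry cow]
  9. access owl: MISS, evict berry. Cache (LRU->MRU): [cow owl]
  10. access cow: HIT. Cache (LRU->MRU): [owl cow]
  11. access cow: HIT. Cache (LRU->MRU): [owl cow]
  12. access owl: HIT. Cache (LRU->MRU): [cow owl]
  13. access berry: MISS, evict cow. Cache (LRU->MRU): [owl berry]
  14. access cow: MISS, evict owl. Cache (LRU->MRU): [berry cow]
  15. access cow: HIT. Cache (LRU->MRU): [berry cow]
  16. access lime: MISS, evict berry. Cache (LRU->MRU): [cow lime]
  17. access owl: MISS, evict cow. Cache (LRU->MRU): [lime owl]
  18. access cow: MISS, evict lime. Cache (LRU->MRU): [owl cow]
  19. access peach: MISS, evict owl. Cache (LRU->MRU): [cow peach]
  20. access lime: MISS, evict cow. Cache (LRU->MRU): [peach lime]
  21. access cow: MISS, evict peach. Cache (LRU->MRU): [lime cow]
  22. access cow: HIT. Cache (LRU->MRU): [lime cow]
  23. access lime: HIT. Cache (LRU->MRU): [cow lime]
  24. access lime: HIT. Cache (LRU->MRU): [cow lime]
  25. access hen: MISS, evict cow. Cache (LRU->MRU): [lime hen]
  26. access hen: HIT. Cache (LRU->MRU): [lime hen]
  27. access owl: MISS, evict lime. Cache (LRU->MRU): [hen owl]
  28. access owl: HIT. Cache (LRU->MRU): [hen owl]
  29. access hen: HIT. Cache (LRU->MRU): [owl hen]
Total: 14 hits, 15 misses, 13 evictions

Answer: 13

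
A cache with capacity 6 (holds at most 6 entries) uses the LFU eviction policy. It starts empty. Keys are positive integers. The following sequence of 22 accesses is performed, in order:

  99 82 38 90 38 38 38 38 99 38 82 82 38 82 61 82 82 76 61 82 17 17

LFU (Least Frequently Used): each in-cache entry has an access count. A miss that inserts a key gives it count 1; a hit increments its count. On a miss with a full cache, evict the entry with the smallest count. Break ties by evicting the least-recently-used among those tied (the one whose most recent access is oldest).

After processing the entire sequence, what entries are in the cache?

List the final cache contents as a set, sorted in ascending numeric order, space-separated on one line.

Answer: 17 38 61 76 82 99

Derivation:
LFU simulation (capacity=6):
  1. access 99: MISS. Cache: [99(c=1)]
  2. access 82: MISS. Cache: [99(c=1) 82(c=1)]
  3. access 38: MISS. Cache: [99(c=1) 82(c=1) 38(c=1)]
  4. access 90: MISS. Cache: [99(c=1) 82(c=1) 38(c=1) 90(c=1)]
  5. access 38: HIT, count now 2. Cache: [99(c=1) 82(c=1) 90(c=1) 38(c=2)]
  6. access 38: HIT, count now 3. Cache: [99(c=1) 82(c=1) 90(c=1) 38(c=3)]
  7. access 38: HIT, count now 4. Cache: [99(c=1) 82(c=1) 90(c=1) 38(c=4)]
  8. access 38: HIT, count now 5. Cache: [99(c=1) 82(c=1) 90(c=1) 38(c=5)]
  9. access 99: HIT, count now 2. Cache: [82(c=1) 90(c=1) 99(c=2) 38(c=5)]
  10. access 38: HIT, count now 6. Cache: [82(c=1) 90(c=1) 99(c=2) 38(c=6)]
  11. access 82: HIT, count now 2. Cache: [90(c=1) 99(c=2) 82(c=2) 38(c=6)]
  12. access 82: HIT, count now 3. Cache: [90(c=1) 99(c=2) 82(c=3) 38(c=6)]
  13. access 38: HIT, count now 7. Cache: [90(c=1) 99(c=2) 82(c=3) 38(c=7)]
  14. access 82: HIT, count now 4. Cache: [90(c=1) 99(c=2) 82(c=4) 38(c=7)]
  15. access 61: MISS. Cache: [90(c=1) 61(c=1) 99(c=2) 82(c=4) 38(c=7)]
  16. access 82: HIT, count now 5. Cache: [90(c=1) 61(c=1) 99(c=2) 82(c=5) 38(c=7)]
  17. access 82: HIT, count now 6. Cache: [90(c=1) 61(c=1) 99(c=2) 82(c=6) 38(c=7)]
  18. access 76: MISS. Cache: [90(c=1) 61(c=1) 76(c=1) 99(c=2) 82(c=6) 38(c=7)]
  19. access 61: HIT, count now 2. Cache: [90(c=1) 76(c=1) 99(c=2) 61(c=2) 82(c=6) 38(c=7)]
  20. access 82: HIT, count now 7. Cache: [90(c=1) 76(c=1) 99(c=2) 61(c=2) 38(c=7) 82(c=7)]
  21. access 17: MISS, evict 90(c=1). Cache: [76(c=1) 17(c=1) 99(c=2) 61(c=2) 38(c=7) 82(c=7)]
  22. access 17: HIT, count now 2. Cache: [76(c=1) 99(c=2) 61(c=2) 17(c=2) 38(c=7) 82(c=7)]
Total: 15 hits, 7 misses, 1 evictions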